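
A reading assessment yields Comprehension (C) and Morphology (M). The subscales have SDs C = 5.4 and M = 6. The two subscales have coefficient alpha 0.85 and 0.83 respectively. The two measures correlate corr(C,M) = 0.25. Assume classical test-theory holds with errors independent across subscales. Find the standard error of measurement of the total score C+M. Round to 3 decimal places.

Var(total) = 65.16 + 16.2 = 81.36.
True-score variance = 54.666 + 16.2 = 70.866, so reliability = 0.8710.
Error variance = 81.36 − 70.866 = 10.494; SEM = √10.494 = 3.239.

3.239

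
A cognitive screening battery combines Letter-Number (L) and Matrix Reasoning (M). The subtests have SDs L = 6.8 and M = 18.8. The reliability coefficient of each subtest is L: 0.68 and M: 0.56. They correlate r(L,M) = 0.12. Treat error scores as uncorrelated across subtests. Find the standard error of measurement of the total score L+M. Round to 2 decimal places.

Var(total) = 399.68 + 30.6816 = 430.362.
True-score variance = 229.37 + 30.6816 = 260.051, so reliability = 0.6043.
Error variance = 430.362 − 260.051 = 170.31; SEM = √170.31 = 13.05.

13.05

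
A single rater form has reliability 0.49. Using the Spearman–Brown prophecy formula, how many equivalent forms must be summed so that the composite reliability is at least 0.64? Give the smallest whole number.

2

k ≥ ρ*(1−ρ₁)/(ρ₁(1−ρ*)) = 0.64·0.51 / (0.49·0.36) = 1.850.
Smallest integer k = 2.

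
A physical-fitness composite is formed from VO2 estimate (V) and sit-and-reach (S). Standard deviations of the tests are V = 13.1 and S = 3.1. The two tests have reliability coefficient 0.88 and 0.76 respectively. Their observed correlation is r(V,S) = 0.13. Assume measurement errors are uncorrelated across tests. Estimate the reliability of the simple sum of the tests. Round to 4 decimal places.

0.8806

Var(V+S) = 13.1² + 3.1² + 2·[13.1·3.1·0.13] = 181.22 + 10.5586 = 191.779.
With uncorrelated errors the cross-covariances are all true-score covariance, so they carry over unchanged; only the diagonal terms shrink to ρᵢσᵢ².
True-score variance = [13.1²·0.88 + 3.1²·0.76] + 10.5586 = 158.32 + 10.5586 = 168.879.
Reliability = 168.879 / 191.779 = 0.8806.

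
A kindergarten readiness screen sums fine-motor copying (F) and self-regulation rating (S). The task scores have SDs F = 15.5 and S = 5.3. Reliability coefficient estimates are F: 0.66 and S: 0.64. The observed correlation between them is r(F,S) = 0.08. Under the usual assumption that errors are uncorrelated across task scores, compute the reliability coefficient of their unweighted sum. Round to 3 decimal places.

0.674

Var(F+S) = 15.5² + 5.3² + 2·[15.5·5.3·0.08] = 268.34 + 13.144 = 281.484.
Under uncorrelated errors the observed covariances equal the true-score covariances, so only the own-variance terms attenuate.
True-score variance = [15.5²·0.66 + 5.3²·0.64] + 13.144 = 176.543 + 13.144 = 189.687.
Reliability = 189.687 / 281.484 = 0.674.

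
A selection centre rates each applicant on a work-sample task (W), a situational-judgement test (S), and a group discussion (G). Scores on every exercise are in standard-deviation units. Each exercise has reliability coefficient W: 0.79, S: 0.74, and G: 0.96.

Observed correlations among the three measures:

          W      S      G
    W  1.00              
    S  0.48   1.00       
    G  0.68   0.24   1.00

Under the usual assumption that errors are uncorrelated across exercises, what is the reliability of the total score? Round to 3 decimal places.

0.912

Var(W+S+G) = 3 + 2·[0.48 + 0.68 + 0.24] = 3 + 2.8 = 5.8.
Because errors are independent across components, Cov(Tᵢ,Tⱼ) = Cov(Xᵢ,Xⱼ); the off-diagonal part of the true-score variance is the same as above.
True-score variance = [0.79 + 0.74 + 0.96] + 2.8 = 2.49 + 2.8 = 5.29.
Reliability = 5.29 / 5.8 = 0.912.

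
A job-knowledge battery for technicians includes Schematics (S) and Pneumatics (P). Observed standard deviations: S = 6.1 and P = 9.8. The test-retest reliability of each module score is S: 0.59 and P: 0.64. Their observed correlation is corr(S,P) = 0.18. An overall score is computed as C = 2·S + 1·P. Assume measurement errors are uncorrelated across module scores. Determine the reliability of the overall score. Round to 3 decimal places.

0.668

Var(C) = 2²·6.1² + 9.8² + 2·[2·6.1·9.8·0.18] = 244.88 + 43.0416 = 287.922.
With uncorrelated errors the cross-covariances are all true-score covariance, so they carry over unchanged; only the diagonal terms shrink to ρᵢσᵢ².
True-score variance = [2²·6.1²·0.59 + 9.8²·0.64] + 43.0416 = 149.281 + 43.0416 = 192.323.
Reliability = 192.323 / 287.922 = 0.668.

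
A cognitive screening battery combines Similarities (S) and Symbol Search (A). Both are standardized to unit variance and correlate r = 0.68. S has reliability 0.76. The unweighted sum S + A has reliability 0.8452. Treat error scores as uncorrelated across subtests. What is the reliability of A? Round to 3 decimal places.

Var(S+A) = 2 + 2·0.68 = 3.360.
True-score variance = ρ_S + ρ_A + 2·0.68, so 0.8452 = (0.76 + ρ_A + 1.36) / 3.360.
ρ_A = 0.8452·3.360 − 0.76 − 1.36 = 0.720.

0.720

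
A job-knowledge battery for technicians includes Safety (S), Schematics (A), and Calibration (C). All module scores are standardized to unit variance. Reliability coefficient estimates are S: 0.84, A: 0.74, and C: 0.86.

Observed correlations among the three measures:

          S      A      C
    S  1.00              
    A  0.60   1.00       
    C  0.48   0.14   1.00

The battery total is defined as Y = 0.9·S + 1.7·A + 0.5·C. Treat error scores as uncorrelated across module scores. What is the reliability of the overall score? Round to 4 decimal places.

Var(Y) = 0.9² + 1.7² + 0.5² + 2·[1.53·0.60 + 0.45·0.48 + 0.85·0.14] = 3.95 + 2.506 = 6.456.
Under uncorrelated errors the observed covariances equal the true-score covariances, so only the own-variance terms attenuate.
True-score variance = [0.9²·0.84 + 1.7²·0.74 + 0.5²·0.86] + 2.506 = 3.034 + 2.506 = 5.54.
Reliability = 5.54 / 6.456 = 0.8581.

0.8581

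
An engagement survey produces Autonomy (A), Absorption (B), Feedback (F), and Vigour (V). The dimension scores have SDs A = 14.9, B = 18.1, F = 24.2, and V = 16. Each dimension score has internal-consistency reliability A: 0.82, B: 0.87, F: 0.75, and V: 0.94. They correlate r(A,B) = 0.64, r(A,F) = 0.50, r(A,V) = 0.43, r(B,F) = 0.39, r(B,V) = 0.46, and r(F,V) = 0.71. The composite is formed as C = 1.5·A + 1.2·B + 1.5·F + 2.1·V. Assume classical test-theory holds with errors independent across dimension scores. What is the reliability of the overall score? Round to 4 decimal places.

Var(C) = 1.5²·14.9² + 1.2²·18.1² + 1.5²·24.2² + 2.1²·16² + 2·[1.8·14.9·18.1·0.64 + 2.25·14.9·24.2·0.50 + 3.15·14.9·16·0.43 + 1.8·18.1·24.2·0.39 + 2.52·18.1·16·0.46 + 3.15·24.2·16·0.71] = 3417.93 + 5096.83 = 8514.76.
Under uncorrelated errors the observed covariances equal the true-score covariances, so only the own-variance terms attenuate.
True-score variance = [1.5²·14.9²·0.82 + 1.2²·18.1²·0.87 + 1.5²·24.2²·0.75 + 2.1²·16²·0.94] + 5096.83 = 2869.53 + 5096.83 = 7966.36.
Reliability = 7966.36 / 8514.76 = 0.9356.

0.9356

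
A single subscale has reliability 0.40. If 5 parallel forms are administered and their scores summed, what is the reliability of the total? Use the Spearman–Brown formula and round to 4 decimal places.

0.7692

ρ_k = kρ / (1 + (k−1)ρ) = 5·0.40 / (1 + 4·0.40) = 2.000 / 2.600 = 0.7692.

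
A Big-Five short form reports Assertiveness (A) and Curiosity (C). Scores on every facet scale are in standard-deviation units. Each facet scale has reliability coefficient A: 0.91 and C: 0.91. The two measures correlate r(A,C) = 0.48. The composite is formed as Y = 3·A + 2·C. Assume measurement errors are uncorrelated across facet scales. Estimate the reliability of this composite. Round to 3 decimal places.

0.938

Var(Y) = 3² + 2² + 2·[6·0.48] = 13 + 5.76 = 18.76.
Because errors are independent across components, Cov(Tᵢ,Tⱼ) = Cov(Xᵢ,Xⱼ); the off-diagonal part of the true-score variance is the same as above.
True-score variance = [3²·0.91 + 2²·0.91] + 5.76 = 11.83 + 5.76 = 17.59.
Reliability = 17.59 / 18.76 = 0.938.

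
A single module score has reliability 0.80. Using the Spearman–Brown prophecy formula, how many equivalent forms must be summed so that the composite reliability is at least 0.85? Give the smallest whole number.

k ≥ ρ*(1−ρ₁)/(ρ₁(1−ρ*)) = 0.85·0.20 / (0.80·0.15) = 1.417.
Smallest integer k = 2.

2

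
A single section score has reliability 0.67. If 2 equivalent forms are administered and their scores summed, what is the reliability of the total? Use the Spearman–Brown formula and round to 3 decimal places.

0.802

ρ_k = kρ / (1 + (k−1)ρ) = 2·0.67 / (1 + 1·0.67) = 1.340 / 1.670 = 0.802.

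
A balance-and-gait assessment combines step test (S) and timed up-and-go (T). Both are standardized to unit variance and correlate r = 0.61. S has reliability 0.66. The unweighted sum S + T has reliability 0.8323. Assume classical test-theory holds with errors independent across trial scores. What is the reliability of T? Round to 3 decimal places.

0.800

Var(S+T) = 2 + 2·0.61 = 3.220.
True-score variance = ρ_S + ρ_T + 2·0.61, so 0.8323 = (0.66 + ρ_T + 1.22) / 3.220.
ρ_T = 0.8323·3.220 − 0.66 − 1.22 = 0.800.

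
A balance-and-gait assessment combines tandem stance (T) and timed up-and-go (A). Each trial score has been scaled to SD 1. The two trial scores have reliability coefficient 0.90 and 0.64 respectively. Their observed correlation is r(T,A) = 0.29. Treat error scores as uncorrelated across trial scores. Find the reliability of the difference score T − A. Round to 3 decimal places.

Var(T−A) = 1 + 1 − 2·0.29 = 2 − 0.58 = 1.42.
Because errors are independent across components, Cov(Tᵢ,Tⱼ) = Cov(Xᵢ,Xⱼ); the off-diagonal part of the true-score variance is the same as above.
True-score variance = [0.90 + 0.64] − 0.58 = 1.54 − 0.58 = 0.96.
Reliability = 0.96 / 1.42 = 0.676.

0.676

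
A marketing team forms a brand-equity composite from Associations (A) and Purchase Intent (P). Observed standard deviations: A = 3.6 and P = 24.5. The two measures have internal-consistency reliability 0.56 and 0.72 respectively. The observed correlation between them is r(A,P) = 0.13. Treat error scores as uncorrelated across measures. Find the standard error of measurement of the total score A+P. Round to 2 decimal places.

13.18

Var(total) = 613.21 + 22.932 = 636.142.
True-score variance = 439.438 + 22.932 = 462.37, so reliability = 0.7268.
Error variance = 636.142 − 462.37 = 173.772; SEM = √173.772 = 13.18.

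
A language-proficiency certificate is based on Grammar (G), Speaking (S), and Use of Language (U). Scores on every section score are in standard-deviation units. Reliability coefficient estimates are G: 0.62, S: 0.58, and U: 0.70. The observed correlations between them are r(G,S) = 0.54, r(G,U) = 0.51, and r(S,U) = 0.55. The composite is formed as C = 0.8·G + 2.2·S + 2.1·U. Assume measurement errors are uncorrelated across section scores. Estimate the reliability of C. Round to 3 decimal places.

Var(C) = 0.8² + 2.2² + 2.1² + 2·[1.76·0.54 + 1.68·0.51 + 4.62·0.55] = 9.89 + 8.6964 = 18.5864.
Because errors are independent across components, Cov(Tᵢ,Tⱼ) = Cov(Xᵢ,Xⱼ); the off-diagonal part of the true-score variance is the same as above.
True-score variance = [0.8²·0.62 + 2.2²·0.58 + 2.1²·0.70] + 8.6964 = 6.291 + 8.6964 = 14.9874.
Reliability = 14.9874 / 18.5864 = 0.806.

0.806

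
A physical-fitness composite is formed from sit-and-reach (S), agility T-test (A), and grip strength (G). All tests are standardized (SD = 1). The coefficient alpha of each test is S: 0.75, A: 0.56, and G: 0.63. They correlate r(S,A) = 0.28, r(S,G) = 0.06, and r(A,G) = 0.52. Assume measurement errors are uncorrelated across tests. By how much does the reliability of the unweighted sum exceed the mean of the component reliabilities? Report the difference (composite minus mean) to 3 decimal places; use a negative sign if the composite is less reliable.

0.129

Var(sum) = 3 + 1.72 = 4.72; true-score variance = 1.94 + 1.72 = 3.66; composite reliability = 0.7754.
Mean component reliability = 0.6467.
Difference = 0.7754 − 0.6467 = 0.129.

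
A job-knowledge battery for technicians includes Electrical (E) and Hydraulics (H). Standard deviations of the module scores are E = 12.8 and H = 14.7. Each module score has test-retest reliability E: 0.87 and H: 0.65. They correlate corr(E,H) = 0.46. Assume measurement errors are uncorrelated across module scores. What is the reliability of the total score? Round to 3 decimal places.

0.825

Var(E+H) = 12.8² + 14.7² + 2·[12.8·14.7·0.46] = 379.93 + 173.107 = 553.037.
Under uncorrelated errors the observed covariances equal the true-score covariances, so only the own-variance terms attenuate.
True-score variance = [12.8²·0.87 + 14.7²·0.65] + 173.107 = 282.999 + 173.107 = 456.106.
Reliability = 456.106 / 553.037 = 0.825.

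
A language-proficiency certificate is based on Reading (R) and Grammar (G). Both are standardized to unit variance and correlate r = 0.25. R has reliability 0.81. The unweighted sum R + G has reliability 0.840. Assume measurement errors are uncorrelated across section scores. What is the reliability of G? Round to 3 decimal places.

Var(R+G) = 2 + 2·0.25 = 2.500.
True-score variance = ρ_R + ρ_G + 2·0.25, so 0.840 = (0.81 + ρ_G + 0.50) / 2.500.
ρ_G = 0.840·2.500 − 0.81 − 0.50 = 0.790.

0.790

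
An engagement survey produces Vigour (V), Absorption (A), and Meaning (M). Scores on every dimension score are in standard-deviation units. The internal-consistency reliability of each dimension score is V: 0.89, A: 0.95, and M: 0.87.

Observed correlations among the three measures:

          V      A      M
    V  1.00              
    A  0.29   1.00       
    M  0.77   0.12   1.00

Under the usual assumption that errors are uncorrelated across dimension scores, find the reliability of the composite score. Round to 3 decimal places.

0.946

Var(V+A+M) = 3 + 2·[0.29 + 0.77 + 0.12] = 3 + 2.36 = 5.36.
Under uncorrelated errors the observed covariances equal the true-score covariances, so only the own-variance terms attenuate.
True-score variance = [0.89 + 0.95 + 0.87] + 2.36 = 2.71 + 2.36 = 5.07.
Reliability = 5.07 / 5.36 = 0.946.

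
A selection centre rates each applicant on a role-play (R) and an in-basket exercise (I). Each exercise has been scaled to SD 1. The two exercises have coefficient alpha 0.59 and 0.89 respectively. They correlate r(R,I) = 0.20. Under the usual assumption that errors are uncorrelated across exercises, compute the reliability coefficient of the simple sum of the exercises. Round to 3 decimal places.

Var(R+I) = 2 + 2·[0.20] = 2 + 0.4 = 2.4.
Under uncorrelated errors the observed covariances equal the true-score covariances, so only the own-variance terms attenuate.
True-score variance = [0.59 + 0.89] + 0.4 = 1.48 + 0.4 = 1.88.
Reliability = 1.88 / 2.4 = 0.783.

0.783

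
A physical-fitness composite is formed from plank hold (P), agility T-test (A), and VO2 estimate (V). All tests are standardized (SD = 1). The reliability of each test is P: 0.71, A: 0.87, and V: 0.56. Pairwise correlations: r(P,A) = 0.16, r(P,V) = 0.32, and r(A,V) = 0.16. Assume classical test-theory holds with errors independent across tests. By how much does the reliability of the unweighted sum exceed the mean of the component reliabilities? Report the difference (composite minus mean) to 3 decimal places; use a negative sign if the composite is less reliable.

0.086

Var(sum) = 3 + 1.28 = 4.28; true-score variance = 2.14 + 1.28 = 3.42; composite reliability = 0.7991.
Mean component reliability = 0.7133.
Difference = 0.7991 − 0.7133 = 0.086.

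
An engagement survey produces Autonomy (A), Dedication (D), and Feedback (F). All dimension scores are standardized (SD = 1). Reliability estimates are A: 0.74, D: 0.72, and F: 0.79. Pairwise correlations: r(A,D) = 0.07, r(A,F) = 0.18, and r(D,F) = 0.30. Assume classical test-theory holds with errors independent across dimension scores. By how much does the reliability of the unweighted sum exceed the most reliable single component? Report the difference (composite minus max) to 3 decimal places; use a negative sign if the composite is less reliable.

Var(sum) = 3 + 1.1 = 4.1; true-score variance = 2.25 + 1.1 = 3.35; composite reliability = 0.8171.
Max component reliability = 0.7900.
Difference = 0.8171 − 0.7900 = 0.027.

0.027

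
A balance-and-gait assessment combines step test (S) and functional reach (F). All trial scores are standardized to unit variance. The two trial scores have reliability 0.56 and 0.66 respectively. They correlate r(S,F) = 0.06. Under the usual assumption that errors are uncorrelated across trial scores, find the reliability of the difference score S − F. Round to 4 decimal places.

0.5851

Var(S−F) = 1 + 1 − 2·0.06 = 2 − 0.12 = 1.88.
Because errors are independent across components, Cov(Tᵢ,Tⱼ) = Cov(Xᵢ,Xⱼ); the off-diagonal part of the true-score variance is the same as above.
True-score variance = [0.56 + 0.66] − 0.12 = 1.22 − 0.12 = 1.1.
Reliability = 1.1 / 1.88 = 0.5851.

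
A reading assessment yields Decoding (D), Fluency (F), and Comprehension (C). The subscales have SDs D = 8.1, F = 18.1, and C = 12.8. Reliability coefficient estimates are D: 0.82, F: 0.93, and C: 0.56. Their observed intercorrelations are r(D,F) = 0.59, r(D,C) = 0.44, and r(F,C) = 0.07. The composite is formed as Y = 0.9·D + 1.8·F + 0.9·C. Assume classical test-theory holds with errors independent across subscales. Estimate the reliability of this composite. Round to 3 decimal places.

Var(Y) = 0.9²·8.1² + 1.8²·18.1² + 0.9²·12.8² + 2·[1.62·8.1·18.1·0.59 + 0.81·8.1·12.8·0.44 + 1.62·18.1·12.8·0.07] = 1247.31 + 406.708 = 1654.02.
Because errors are independent across components, Cov(Tᵢ,Tⱼ) = Cov(Xᵢ,Xⱼ); the off-diagonal part of the true-score variance is the same as above.
True-score variance = [0.9²·8.1²·0.82 + 1.8²·18.1²·0.93 + 0.9²·12.8²·0.56] + 406.708 = 1105.05 + 406.708 = 1511.76.
Reliability = 1511.76 / 1654.02 = 0.914.

0.914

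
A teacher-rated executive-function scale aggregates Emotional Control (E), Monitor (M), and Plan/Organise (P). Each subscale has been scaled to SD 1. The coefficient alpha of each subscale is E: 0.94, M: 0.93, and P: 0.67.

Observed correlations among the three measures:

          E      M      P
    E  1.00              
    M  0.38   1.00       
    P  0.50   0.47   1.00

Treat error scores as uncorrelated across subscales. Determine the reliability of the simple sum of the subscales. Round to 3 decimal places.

Var(E+M+P) = 3 + 2·[0.38 + 0.50 + 0.47] = 3 + 2.7 = 5.7.
With uncorrelated errors the cross-covariances are all true-score covariance, so they carry over unchanged; only the diagonal terms shrink to ρᵢσᵢ².
True-score variance = [0.94 + 0.93 + 0.67] + 2.7 = 2.54 + 2.7 = 5.24.
Reliability = 5.24 / 5.7 = 0.919.

0.919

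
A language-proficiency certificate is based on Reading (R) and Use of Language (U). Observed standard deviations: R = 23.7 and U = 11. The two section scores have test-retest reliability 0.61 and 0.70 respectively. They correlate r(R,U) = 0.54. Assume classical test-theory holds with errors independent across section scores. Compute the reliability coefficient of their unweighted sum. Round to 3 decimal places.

0.735

Var(R+U) = 23.7² + 11² + 2·[23.7·11·0.54] = 682.69 + 281.556 = 964.246.
Under uncorrelated errors the observed covariances equal the true-score covariances, so only the own-variance terms attenuate.
True-score variance = [23.7²·0.61 + 11²·0.70] + 281.556 = 427.331 + 281.556 = 708.887.
Reliability = 708.887 / 964.246 = 0.735.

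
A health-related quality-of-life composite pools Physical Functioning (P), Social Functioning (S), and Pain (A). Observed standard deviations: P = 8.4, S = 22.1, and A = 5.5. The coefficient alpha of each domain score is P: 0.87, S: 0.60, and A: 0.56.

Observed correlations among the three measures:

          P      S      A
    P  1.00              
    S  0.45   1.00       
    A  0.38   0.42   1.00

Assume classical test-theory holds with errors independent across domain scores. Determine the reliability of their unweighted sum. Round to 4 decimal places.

Var(P+S+A) = 8.4² + 22.1² + 5.5² + 2·[8.4·22.1·0.45 + 8.4·5.5·0.38 + 22.1·5.5·0.42] = 589.22 + 304.29 = 893.51.
Under uncorrelated errors the observed covariances equal the true-score covariances, so only the own-variance terms attenuate.
True-score variance = [8.4²·0.87 + 22.1²·0.60 + 5.5²·0.56] + 304.29 = 371.373 + 304.29 = 675.663.
Reliability = 675.663 / 893.51 = 0.7562.

0.7562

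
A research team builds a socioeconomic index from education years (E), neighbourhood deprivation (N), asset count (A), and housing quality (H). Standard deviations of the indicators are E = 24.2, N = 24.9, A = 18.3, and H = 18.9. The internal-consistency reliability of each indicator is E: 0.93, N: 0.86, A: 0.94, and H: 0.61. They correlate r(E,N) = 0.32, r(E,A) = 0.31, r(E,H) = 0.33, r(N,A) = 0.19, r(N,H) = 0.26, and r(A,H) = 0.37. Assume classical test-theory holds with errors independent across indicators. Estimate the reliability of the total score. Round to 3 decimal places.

Var(E+N+A+H) = 24.2² + 24.9² + 18.3² + 18.9² + 2·[24.2·24.9·0.32 + 24.2·18.3·0.31 + 24.2·18.9·0.33 + 24.9·18.3·0.19 + 24.9·18.9·0.26 + 18.3·18.9·0.37] = 1897.75 + 1635.91 = 3533.66.
Under uncorrelated errors the observed covariances equal the true-score covariances, so only the own-variance terms attenuate.
True-score variance = [24.2²·0.93 + 24.9²·0.86 + 18.3²·0.94 + 18.9²·0.61] + 1635.91 = 1610.55 + 1635.91 = 3246.46.
Reliability = 3246.46 / 3533.66 = 0.919.

0.919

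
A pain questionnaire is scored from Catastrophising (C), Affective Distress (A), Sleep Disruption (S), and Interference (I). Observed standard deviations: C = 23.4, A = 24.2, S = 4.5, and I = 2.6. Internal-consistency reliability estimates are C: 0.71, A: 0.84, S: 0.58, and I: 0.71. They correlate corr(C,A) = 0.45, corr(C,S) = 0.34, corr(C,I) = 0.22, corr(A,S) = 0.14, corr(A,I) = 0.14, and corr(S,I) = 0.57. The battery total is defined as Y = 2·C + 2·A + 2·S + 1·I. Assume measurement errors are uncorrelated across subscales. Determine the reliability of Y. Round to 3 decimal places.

0.854

Var(Y) = 2²·23.4² + 2²·24.2² + 2²·4.5² + 2.6² + 2·[4·23.4·24.2·0.45 + 4·23.4·4.5·0.34 + 2·23.4·2.6·0.22 + 4·24.2·4.5·0.14 + 2·24.2·2.6·0.14 + 2·4.5·2.6·0.57] = 4620.56 + 2562.44 = 7183.
Under uncorrelated errors the observed covariances equal the true-score covariances, so only the own-variance terms attenuate.
True-score variance = [2²·23.4²·0.71 + 2²·24.2²·0.84 + 2²·4.5²·0.58 + 2.6²·0.71] + 2562.44 = 3574.6 + 2562.44 = 6137.04.
Reliability = 6137.04 / 7183 = 0.854.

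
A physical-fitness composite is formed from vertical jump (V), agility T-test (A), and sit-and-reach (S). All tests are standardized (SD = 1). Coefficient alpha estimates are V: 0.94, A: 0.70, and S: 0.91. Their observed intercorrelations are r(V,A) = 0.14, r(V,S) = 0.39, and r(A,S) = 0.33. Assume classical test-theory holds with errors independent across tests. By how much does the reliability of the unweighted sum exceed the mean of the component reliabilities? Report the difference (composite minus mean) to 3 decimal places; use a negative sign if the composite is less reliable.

Var(sum) = 3 + 1.72 = 4.72; true-score variance = 2.55 + 1.72 = 4.27; composite reliability = 0.9047.
Mean component reliability = 0.8500.
Difference = 0.9047 − 0.8500 = 0.055.

0.055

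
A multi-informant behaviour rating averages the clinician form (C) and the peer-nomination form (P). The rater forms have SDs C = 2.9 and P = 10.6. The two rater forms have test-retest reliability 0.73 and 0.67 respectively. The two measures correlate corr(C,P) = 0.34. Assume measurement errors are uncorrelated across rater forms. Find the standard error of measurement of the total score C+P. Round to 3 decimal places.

Var(total) = 120.77 + 20.9032 = 141.673.
True-score variance = 81.4205 + 20.9032 = 102.324, so reliability = 0.7223.
Error variance = 141.673 − 102.324 = 39.3495; SEM = √39.3495 = 6.273.

6.273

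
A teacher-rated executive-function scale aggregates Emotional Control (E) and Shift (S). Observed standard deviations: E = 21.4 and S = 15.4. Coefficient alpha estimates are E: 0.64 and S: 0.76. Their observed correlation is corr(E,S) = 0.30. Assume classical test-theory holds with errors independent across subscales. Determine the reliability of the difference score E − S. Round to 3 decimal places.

0.554

Var(E−S) = 21.4² + 15.4² − 2·21.4·15.4·0.30 = 695.12 − 197.736 = 497.384.
Under uncorrelated errors the observed covariances equal the true-score covariances, so only the own-variance terms attenuate.
True-score variance = [21.4²·0.64 + 15.4²·0.76] − 197.736 = 473.336 − 197.736 = 275.6.
Reliability = 275.6 / 497.384 = 0.554.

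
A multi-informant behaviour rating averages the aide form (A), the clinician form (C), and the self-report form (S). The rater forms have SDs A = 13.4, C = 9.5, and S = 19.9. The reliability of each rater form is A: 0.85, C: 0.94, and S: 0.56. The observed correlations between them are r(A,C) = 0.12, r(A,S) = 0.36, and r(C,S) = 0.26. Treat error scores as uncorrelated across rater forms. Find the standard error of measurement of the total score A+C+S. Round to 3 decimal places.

Var(total) = 665.82 + 320.853 = 986.673.
True-score variance = 459.227 + 320.853 = 780.08, so reliability = 0.7906.
Error variance = 986.673 − 780.08 = 206.593; SEM = √206.593 = 14.373.

14.373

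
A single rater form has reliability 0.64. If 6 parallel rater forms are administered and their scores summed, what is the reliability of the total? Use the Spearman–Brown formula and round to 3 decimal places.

0.914

ρ_k = kρ / (1 + (k−1)ρ) = 6·0.64 / (1 + 5·0.64) = 3.840 / 4.200 = 0.914.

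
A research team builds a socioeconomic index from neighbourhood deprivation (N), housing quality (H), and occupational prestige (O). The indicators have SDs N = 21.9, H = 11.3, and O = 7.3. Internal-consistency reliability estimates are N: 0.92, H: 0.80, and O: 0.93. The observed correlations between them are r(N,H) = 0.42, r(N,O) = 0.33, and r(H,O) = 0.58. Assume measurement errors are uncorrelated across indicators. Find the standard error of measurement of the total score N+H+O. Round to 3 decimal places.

Var(total) = 660.59 + 409.077 = 1069.67.
True-score variance = 592.953 + 409.077 = 1002.03, so reliability = 0.9368.
Error variance = 1069.67 − 1002.03 = 67.6371; SEM = √67.6371 = 8.224.

8.224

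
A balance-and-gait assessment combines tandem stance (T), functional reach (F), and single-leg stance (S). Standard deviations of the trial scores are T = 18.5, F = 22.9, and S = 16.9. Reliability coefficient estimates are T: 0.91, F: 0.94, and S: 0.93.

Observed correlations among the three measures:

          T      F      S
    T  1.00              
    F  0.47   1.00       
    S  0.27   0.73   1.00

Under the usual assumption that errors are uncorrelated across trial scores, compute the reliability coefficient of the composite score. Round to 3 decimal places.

Var(T+F+S) = 18.5² + 22.9² + 16.9² + 2·[18.5·22.9·0.47 + 18.5·16.9·0.27 + 22.9·16.9·0.73] = 1152.27 + 1132.1 = 2284.37.
Because errors are independent across components, Cov(Tᵢ,Tⱼ) = Cov(Xᵢ,Xⱼ); the off-diagonal part of the true-score variance is the same as above.
True-score variance = [18.5²·0.91 + 22.9²·0.94 + 16.9²·0.93] + 1132.1 = 1070.01 + 1132.1 = 2202.11.
Reliability = 2202.11 / 2284.37 = 0.964.

0.964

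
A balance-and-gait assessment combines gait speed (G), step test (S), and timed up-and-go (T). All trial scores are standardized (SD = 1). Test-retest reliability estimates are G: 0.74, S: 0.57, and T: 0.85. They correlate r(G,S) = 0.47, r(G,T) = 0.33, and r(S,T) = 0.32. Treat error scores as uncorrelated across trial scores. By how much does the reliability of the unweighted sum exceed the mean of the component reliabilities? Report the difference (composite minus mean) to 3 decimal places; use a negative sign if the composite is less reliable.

0.120

Var(sum) = 3 + 2.24 = 5.24; true-score variance = 2.16 + 2.24 = 4.4; composite reliability = 0.8397.
Mean component reliability = 0.7200.
Difference = 0.8397 − 0.7200 = 0.120.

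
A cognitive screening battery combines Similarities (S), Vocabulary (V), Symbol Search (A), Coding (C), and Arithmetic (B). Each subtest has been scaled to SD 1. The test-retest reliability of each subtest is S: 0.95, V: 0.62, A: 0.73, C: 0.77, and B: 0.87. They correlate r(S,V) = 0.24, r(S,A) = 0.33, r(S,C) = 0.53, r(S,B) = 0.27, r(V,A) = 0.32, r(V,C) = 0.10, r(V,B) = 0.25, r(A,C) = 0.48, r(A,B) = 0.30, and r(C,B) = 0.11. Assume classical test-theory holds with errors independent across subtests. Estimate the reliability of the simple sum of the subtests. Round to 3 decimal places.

Var(S+V+A+C+B) = 5 + 2·[0.24 + 0.33 + 0.53 + 0.27 + 0.32 + 0.10 + 0.25 + 0.48 + 0.30 + 0.11] = 5 + 5.86 = 10.86.
With uncorrelated errors the cross-covariances are all true-score covariance, so they carry over unchanged; only the diagonal terms shrink to ρᵢσᵢ².
True-score variance = [0.95 + 0.62 + 0.73 + 0.77 + 0.87] + 5.86 = 3.94 + 5.86 = 9.8.
Reliability = 9.8 / 10.86 = 0.902.

0.902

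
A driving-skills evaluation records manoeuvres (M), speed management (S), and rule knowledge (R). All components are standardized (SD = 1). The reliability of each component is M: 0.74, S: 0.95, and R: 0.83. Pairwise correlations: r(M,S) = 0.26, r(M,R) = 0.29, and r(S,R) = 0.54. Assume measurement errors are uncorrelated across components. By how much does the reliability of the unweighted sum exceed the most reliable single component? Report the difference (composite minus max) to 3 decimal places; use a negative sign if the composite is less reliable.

Var(sum) = 3 + 2.18 = 5.18; true-score variance = 2.52 + 2.18 = 4.7; composite reliability = 0.9073.
Max component reliability = 0.9500.
Difference = 0.9073 − 0.9500 = -0.043.

-0.043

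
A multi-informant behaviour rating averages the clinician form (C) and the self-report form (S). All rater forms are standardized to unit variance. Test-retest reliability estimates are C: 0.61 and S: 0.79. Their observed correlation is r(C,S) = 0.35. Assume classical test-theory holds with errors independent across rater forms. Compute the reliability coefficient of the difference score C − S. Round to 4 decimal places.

Var(C−S) = 1 + 1 − 2·0.35 = 2 − 0.7 = 1.3.
Because errors are independent across components, Cov(Tᵢ,Tⱼ) = Cov(Xᵢ,Xⱼ); the off-diagonal part of the true-score variance is the same as above.
True-score variance = [0.61 + 0.79] − 0.7 = 1.4 − 0.7 = 0.7.
Reliability = 0.7 / 1.3 = 0.5385.

0.5385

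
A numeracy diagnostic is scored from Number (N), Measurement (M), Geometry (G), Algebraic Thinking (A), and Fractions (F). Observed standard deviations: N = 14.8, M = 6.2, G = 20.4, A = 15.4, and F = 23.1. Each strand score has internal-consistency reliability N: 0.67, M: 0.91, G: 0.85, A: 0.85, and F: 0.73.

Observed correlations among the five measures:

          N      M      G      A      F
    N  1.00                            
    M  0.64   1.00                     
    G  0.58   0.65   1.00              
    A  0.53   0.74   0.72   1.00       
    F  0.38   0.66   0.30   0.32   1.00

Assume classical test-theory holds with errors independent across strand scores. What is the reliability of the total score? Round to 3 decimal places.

0.918

Var(N+M+G+A+F) = 14.8² + 6.2² + 20.4² + 15.4² + 23.1² + 2·[14.8·6.2·0.64 + 14.8·20.4·0.58 + 14.8·15.4·0.53 + 14.8·23.1·0.38 + 6.2·20.4·0.65 + 6.2·15.4·0.74 + 6.2·23.1·0.66 + 20.4·15.4·0.72 + 20.4·23.1·0.30 + 15.4·23.1·0.32] = 1444.41 + 2426.7 = 3871.11.
With uncorrelated errors the cross-covariances are all true-score covariance, so they carry over unchanged; only the diagonal terms shrink to ρᵢσᵢ².
True-score variance = [14.8²·0.67 + 6.2²·0.91 + 20.4²·0.85 + 15.4²·0.85 + 23.1²·0.73] + 2426.7 = 1126.59 + 2426.7 = 3553.29.
Reliability = 3553.29 / 3871.11 = 0.918.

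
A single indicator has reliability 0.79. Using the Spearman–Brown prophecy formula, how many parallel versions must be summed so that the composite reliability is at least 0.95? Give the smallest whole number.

6

k ≥ ρ*(1−ρ₁)/(ρ₁(1−ρ*)) = 0.95·0.21 / (0.79·0.05) = 5.051.
Smallest integer k = 6.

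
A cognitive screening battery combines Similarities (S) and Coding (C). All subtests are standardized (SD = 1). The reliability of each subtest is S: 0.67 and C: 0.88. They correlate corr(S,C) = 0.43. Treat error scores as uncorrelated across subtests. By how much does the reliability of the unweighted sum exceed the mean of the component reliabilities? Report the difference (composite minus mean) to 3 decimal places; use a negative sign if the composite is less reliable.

Var(sum) = 2 + 0.86 = 2.86; true-score variance = 1.55 + 0.86 = 2.41; composite reliability = 0.8427.
Mean component reliability = 0.7750.
Difference = 0.8427 − 0.7750 = 0.068.

0.068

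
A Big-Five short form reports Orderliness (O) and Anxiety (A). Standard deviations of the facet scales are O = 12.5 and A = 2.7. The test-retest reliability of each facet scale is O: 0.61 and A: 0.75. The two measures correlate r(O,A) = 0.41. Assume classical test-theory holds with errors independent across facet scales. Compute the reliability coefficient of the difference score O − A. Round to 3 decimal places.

Var(O−A) = 12.5² + 2.7² − 2·12.5·2.7·0.41 = 163.54 − 27.675 = 135.865.
Because errors are independent across components, Cov(Tᵢ,Tⱼ) = Cov(Xᵢ,Xⱼ); the off-diagonal part of the true-score variance is the same as above.
True-score variance = [12.5²·0.61 + 2.7²·0.75] − 27.675 = 100.78 − 27.675 = 73.105.
Reliability = 73.105 / 135.865 = 0.538.

0.538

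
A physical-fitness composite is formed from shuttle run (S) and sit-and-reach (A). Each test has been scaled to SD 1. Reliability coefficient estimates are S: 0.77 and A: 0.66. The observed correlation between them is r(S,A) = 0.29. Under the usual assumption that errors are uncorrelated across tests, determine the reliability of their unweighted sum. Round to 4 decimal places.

Var(S+A) = 2 + 2·[0.29] = 2 + 0.58 = 2.58.
Because errors are independent across components, Cov(Tᵢ,Tⱼ) = Cov(Xᵢ,Xⱼ); the off-diagonal part of the true-score variance is the same as above.
True-score variance = [0.77 + 0.66] + 0.58 = 1.43 + 0.58 = 2.01.
Reliability = 2.01 / 2.58 = 0.7791.

0.7791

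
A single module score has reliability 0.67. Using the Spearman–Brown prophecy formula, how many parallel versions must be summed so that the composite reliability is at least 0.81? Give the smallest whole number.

3

k ≥ ρ*(1−ρ₁)/(ρ₁(1−ρ*)) = 0.81·0.33 / (0.67·0.19) = 2.100.
Smallest integer k = 3.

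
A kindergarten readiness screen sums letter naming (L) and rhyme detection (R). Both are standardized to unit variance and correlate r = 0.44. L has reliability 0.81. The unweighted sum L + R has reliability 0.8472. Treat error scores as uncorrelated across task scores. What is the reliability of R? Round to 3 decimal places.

Var(L+R) = 2 + 2·0.44 = 2.880.
True-score variance = ρ_L + ρ_R + 2·0.44, so 0.8472 = (0.81 + ρ_R + 0.88) / 2.880.
ρ_R = 0.8472·2.880 − 0.81 − 0.88 = 0.750.

0.750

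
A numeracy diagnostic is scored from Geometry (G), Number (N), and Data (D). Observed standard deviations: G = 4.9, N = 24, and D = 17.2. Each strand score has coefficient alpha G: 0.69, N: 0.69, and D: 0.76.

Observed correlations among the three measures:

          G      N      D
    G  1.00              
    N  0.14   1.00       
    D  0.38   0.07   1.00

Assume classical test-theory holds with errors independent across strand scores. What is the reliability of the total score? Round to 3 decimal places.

0.755

Var(G+N+D) = 4.9² + 24² + 17.2² + 2·[4.9·24·0.14 + 4.9·17.2·0.38 + 24·17.2·0.07] = 895.85 + 154.773 = 1050.62.
Under uncorrelated errors the observed covariances equal the true-score covariances, so only the own-variance terms attenuate.
True-score variance = [4.9²·0.69 + 24²·0.69 + 17.2²·0.76] + 154.773 = 638.845 + 154.773 = 793.618.
Reliability = 793.618 / 1050.62 = 0.755.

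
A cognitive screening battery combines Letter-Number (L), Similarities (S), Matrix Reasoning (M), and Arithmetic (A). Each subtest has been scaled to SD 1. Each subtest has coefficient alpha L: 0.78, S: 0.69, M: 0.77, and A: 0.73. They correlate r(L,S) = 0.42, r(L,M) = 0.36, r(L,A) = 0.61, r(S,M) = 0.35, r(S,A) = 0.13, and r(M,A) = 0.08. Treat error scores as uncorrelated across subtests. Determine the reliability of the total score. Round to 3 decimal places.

Var(L+S+M+A) = 4 + 2·[0.42 + 0.36 + 0.61 + 0.35 + 0.13 + 0.08] = 4 + 3.9 = 7.9.
With uncorrelated errors the cross-covariances are all true-score covariance, so they carry over unchanged; only the diagonal terms shrink to ρᵢσᵢ².
True-score variance = [0.78 + 0.69 + 0.77 + 0.73] + 3.9 = 2.97 + 3.9 = 6.87.
Reliability = 6.87 / 7.9 = 0.870.

0.870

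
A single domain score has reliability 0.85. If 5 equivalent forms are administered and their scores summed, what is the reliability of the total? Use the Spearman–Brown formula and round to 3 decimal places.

ρ_k = kρ / (1 + (k−1)ρ) = 5·0.85 / (1 + 4·0.85) = 4.250 / 4.400 = 0.966.

0.966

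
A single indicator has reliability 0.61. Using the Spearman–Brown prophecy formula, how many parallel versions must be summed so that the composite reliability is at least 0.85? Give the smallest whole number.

4

k ≥ ρ*(1−ρ₁)/(ρ₁(1−ρ*)) = 0.85·0.39 / (0.61·0.15) = 3.623.
Smallest integer k = 4.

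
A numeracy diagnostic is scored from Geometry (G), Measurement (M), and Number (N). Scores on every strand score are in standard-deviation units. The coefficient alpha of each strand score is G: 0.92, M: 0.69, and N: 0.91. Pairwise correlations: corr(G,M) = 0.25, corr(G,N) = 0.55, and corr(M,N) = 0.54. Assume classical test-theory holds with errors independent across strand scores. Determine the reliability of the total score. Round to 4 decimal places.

Var(G+M+N) = 3 + 2·[0.25 + 0.55 + 0.54] = 3 + 2.68 = 5.68.
With uncorrelated errors the cross-covariances are all true-score covariance, so they carry over unchanged; only the diagonal terms shrink to ρᵢσᵢ².
True-score variance = [0.92 + 0.69 + 0.91] + 2.68 = 2.52 + 2.68 = 5.2.
Reliability = 5.2 / 5.68 = 0.9155.

0.9155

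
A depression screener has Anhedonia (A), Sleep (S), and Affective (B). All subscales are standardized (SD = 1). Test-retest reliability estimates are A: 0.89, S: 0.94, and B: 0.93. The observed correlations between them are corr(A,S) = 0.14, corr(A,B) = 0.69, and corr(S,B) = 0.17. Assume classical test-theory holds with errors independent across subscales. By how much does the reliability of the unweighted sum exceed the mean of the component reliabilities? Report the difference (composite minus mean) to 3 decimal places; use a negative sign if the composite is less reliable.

0.032

Var(sum) = 3 + 2 = 5; true-score variance = 2.76 + 2 = 4.76; composite reliability = 0.9520.
Mean component reliability = 0.9200.
Difference = 0.9520 − 0.9200 = 0.032.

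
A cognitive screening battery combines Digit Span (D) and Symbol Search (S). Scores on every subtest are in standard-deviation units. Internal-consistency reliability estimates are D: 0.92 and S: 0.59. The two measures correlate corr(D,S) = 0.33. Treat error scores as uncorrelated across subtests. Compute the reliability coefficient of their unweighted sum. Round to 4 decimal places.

Var(D+S) = 2 + 2·[0.33] = 2 + 0.66 = 2.66.
Under uncorrelated errors the observed covariances equal the true-score covariances, so only the own-variance terms attenuate.
True-score variance = [0.92 + 0.59] + 0.66 = 1.51 + 0.66 = 2.17.
Reliability = 2.17 / 2.66 = 0.8158.

0.8158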